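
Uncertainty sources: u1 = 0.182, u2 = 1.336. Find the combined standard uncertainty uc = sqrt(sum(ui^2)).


uc = sqrt(0.182^2 + 1.336^2)
uc = sqrt(1.81802)
uc = 1.3483

1.3483


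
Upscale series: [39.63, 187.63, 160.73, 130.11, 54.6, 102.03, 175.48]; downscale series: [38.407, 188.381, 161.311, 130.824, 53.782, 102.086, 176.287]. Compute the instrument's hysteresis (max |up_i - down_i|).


|39.63 - 38.407| = 1.2230
|187.63 - 188.381| = 0.7510
|160.73 - 161.311| = 0.5810
|130.11 - 130.824| = 0.7140
|54.6 - 53.782| = 0.8180
|102.03 - 102.086| = 0.0560
|175.48 - 176.287| = 0.8070
hysteresis = max(diffs) = 1.2230

1.2230


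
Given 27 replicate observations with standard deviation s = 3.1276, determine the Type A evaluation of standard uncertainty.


u_A = s / sqrt(n)
u_A = 3.1276 / sqrt(27)
u_A = 3.1276 / 5.1961524
u_A = 0.6019

0.6019


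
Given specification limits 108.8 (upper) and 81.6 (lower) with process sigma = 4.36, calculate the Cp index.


Cp = (USL - LSL) / (6 * sigma)
= (108.8 - 81.6) / (6 * 4.36)
= 27.2000 / 26.1600
= 1.0398

1.0398


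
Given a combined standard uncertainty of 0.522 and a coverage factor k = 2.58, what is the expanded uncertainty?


U = k * uc
U = 2.58 * 0.522
U = 1.3468

1.3468


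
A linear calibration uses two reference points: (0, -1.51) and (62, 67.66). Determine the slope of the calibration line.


slope = (y2 - y1) / (x2 - x1)
= (67.66 - -1.51) / (62 - 0)
= 69.1700 / 62
= 1.1156

1.1156


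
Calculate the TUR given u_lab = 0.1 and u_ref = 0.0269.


TUR = u_lab / u_ref
= 0.1 / 0.0269
= 3.7175

3.7175


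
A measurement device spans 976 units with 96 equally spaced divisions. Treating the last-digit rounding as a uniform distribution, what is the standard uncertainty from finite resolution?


resolution = range / divisions
resolution = 976 / 96 = 10.166667
u_res = resolution / (2*sqrt(3))
u_res = 10.166667 / 3.4641016
u_res = 2.9349

2.9349


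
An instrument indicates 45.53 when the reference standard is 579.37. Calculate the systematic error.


Systematic error = measured - true
= 45.53 - 579.37
= -533.8400

-533.8400


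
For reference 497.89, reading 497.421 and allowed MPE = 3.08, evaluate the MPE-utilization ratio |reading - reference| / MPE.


e = indication - reference = 497.421 - 497.89 = -0.4690
|e| = 0.4690
ratio = |e| / MPE = 0.4690 / 3.08
ratio = 0.1523

0.1523


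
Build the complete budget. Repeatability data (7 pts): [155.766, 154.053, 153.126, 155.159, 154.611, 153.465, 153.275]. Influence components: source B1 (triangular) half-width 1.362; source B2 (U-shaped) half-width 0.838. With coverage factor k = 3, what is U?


mean = (155.766 + 154.053 + 153.126 + 155.159 + 154.611 + 153.465 + 153.275) / 7 = 154.2078571
s = sqrt(sum((x - mean)^2)/(n-1)) = 1.0092457
u_A = s / sqrt(n) = 1.0092457 / sqrt(7) = 0.38145902
u_B1 = 1.362 / sqrt(6) = 0.55603417
u_B2 = 0.838 / sqrt(2) = 0.59255548
uc = sqrt(0.38145902^2 + 0.55603417^2 + 0.59255548^2) = 0.89766752
U = k * uc = 3 * 0.89766752
U = 2.6930

2.6930


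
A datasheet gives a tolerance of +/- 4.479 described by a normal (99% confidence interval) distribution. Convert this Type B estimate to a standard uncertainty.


u_B = half_width / 2.576
u_B = 4.479 / 2.576
u_B = 1.7387

1.7387


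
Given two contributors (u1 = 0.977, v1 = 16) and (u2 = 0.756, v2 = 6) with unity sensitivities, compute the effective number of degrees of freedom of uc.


uc = sqrt(u1^2 + u2^2) = sqrt(0.977^2 + 0.756^2) = 1.23534
v_eff = uc^4 / (u1^4/v1 + u2^4/v2)
= 1.23534^4 / (0.977^4/16 + 0.756^4/6)
= 2.3288741 / 0.11138758
v_eff = 20.9078

20.9078


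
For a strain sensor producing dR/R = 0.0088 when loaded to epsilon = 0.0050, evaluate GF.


GF = (dR/R) / epsilon
= 0.0088 / 0.0050
= 1.7600

1.7600


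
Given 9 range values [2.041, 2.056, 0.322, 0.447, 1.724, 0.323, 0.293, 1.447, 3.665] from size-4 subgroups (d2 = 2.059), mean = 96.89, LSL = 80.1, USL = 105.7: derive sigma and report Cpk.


R_bar = (2.041 + 2.056 + 0.322 + 0.447 + 1.724 + 0.323 + 0.293 + 1.447 + 3.665) / 9 = 1.3686667
sigma = R_bar / d2 = 1.3686667 / 2.059 = 0.66472399
Cp = (USL - LSL)/(6*sigma) = (105.7 - 80.1)/(6*0.66472399) = 6.4187
Cpu = (105.7 - 96.89)/(3*0.66472399) = 4.4179
Cpl = (96.89 - 80.1)/(3*0.66472399) = 8.4195
Cpk = min(Cpu, Cpl) = 4.4179

4.4179


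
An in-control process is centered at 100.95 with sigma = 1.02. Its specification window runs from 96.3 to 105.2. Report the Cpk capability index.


Cpu = (USL - mean) / (3*sigma) = (105.2 - 100.95) / (3*1.02) = 1.3889
Cpl = (mean - LSL) / (3*sigma) = (100.95 - 96.3) / (3*1.02) = 1.5196
Cpk = min(Cpu, Cpl) = 1.3889

1.3889


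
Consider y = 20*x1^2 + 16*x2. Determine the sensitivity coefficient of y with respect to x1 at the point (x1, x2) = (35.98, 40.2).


y = 20*x1^2 + 16*x2
dy/dx1 = 2*20*x1
Evaluate at x1 = 35.98: c1 = 40 * 35.98
c1 = 1439.2000

1439.2000


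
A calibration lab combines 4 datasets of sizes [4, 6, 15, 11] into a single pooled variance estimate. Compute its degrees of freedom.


nu = sum_i (n_i - 1)
nu = ((4 - 1) + (6 - 1) + (15 - 1) + (11 - 1))
nu = 3 + 5 + 14 + 10
nu = 32

32


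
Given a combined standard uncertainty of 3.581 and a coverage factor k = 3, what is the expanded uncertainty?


U = k * uc
U = 3 * 3.581
U = 10.7430

10.7430


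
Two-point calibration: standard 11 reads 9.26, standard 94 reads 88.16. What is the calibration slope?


slope = (y2 - y1) / (x2 - x1)
= (88.16 - 9.26) / (94 - 11)
= 78.9000 / 83
= 0.9506

0.9506


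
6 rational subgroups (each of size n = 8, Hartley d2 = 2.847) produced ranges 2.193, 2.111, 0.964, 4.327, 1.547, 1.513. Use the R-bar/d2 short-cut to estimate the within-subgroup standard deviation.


R_bar = (2.193 + 2.111 + 0.964 + 4.327 + 1.547 + 1.513) / 6
R_bar = 12.655 / 6 = 2.1091667
sigma_hat = R_bar / d2 = 2.1091667 / 2.847 = 0.7408

0.7408


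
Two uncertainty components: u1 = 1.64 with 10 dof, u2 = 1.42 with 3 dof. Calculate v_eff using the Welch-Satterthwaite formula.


uc = sqrt(u1^2 + u2^2) = sqrt(1.64^2 + 1.42^2) = 2.1693317
v_eff = uc^4 / (u1^4/v1 + u2^4/v2)
= 2.1693317^4 / (1.64^4/10 + 1.42^4/3)
= 22.146436 / 2.0786845
v_eff = 10.6541

10.6541


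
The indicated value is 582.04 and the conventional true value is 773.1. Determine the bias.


Systematic error = measured - true
= 582.04 - 773.1
= -191.0600

-191.0600


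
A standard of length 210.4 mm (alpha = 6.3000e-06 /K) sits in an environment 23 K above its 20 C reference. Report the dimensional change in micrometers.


dL = L * alpha * dT
= 210.4 * 6.3000e-06 * 23
= 0.0304870 mm
dL_um = 0.0304870 * 1000 = 30.4870 um

30.4870


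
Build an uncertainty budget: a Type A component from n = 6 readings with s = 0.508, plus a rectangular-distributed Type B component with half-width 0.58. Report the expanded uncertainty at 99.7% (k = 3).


u_A = s / sqrt(n) = 0.508 / sqrt(6) = 0.20739013
u_B = half_width / sqrt(3) = 0.58 / sqrt(3) = 0.33486316
uc = sqrt(u_A^2 + u_B^2) = sqrt(0.20739013^2 + 0.33486316^2) = 0.39388323
U = k * uc = 3 * 0.39388323
U = 1.1816

1.1816


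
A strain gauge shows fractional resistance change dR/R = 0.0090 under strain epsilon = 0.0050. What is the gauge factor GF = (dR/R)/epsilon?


GF = (dR/R) / epsilon
= 0.0090 / 0.0050
= 1.8000

1.8000


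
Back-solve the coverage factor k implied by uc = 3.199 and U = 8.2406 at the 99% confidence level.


k = U / uc
k = 8.2406 / 3.199
k = 2.576

2.576


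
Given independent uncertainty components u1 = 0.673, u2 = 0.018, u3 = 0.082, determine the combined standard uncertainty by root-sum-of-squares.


uc = sqrt(0.673^2 + 0.018^2 + 0.082^2)
uc = sqrt(0.459977)
uc = 0.6782

0.6782


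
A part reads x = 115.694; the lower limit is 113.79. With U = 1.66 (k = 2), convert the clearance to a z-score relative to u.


u = U / k = 1.66 / 2 = 0.83
margin = |LSL - x| = |113.79 - 115.694| = 1.904
z = margin / u = 1.904 / 0.83
z = 2.2940

2.2940


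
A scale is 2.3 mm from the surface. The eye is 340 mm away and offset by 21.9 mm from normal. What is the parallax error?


error = h * offset / d
= 2.3 * 21.9 / 340
= 0.1481

0.1481


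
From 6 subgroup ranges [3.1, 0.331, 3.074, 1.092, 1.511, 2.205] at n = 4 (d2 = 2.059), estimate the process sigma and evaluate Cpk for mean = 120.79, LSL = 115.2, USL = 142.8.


R_bar = (3.1 + 0.331 + 3.074 + 1.092 + 1.511 + 2.205) / 6 = 1.8855
sigma = R_bar / d2 = 1.8855 / 2.059 = 0.91573579
Cp = (USL - LSL)/(6*sigma) = (142.8 - 115.2)/(6*0.91573579) = 5.0233
Cpu = (142.8 - 120.79)/(3*0.91573579) = 8.0118
Cpl = (120.79 - 115.2)/(3*0.91573579) = 2.0348
Cpk = min(Cpu, Cpl) = 2.0348

2.0348


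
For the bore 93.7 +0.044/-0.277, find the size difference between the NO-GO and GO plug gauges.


GO = nominal - lower_tol (smallest hole = maximum material condition)
GO = 93.7 - 0.277 = 93.423
NO-GO = nominal + upper_tol (largest hole = least material condition)
NO-GO = 93.7 + 0.044 = 93.744
spread = NO-GO - GO = 93.744 - 93.423 = 0.3210

0.3210


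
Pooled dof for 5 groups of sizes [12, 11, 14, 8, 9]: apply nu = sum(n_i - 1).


nu = sum_i (n_i - 1)
nu = ((12 - 1) + (11 - 1) + (14 - 1) + (8 - 1) + (9 - 1))
nu = 11 + 10 + 13 + 7 + 8
nu = 49

49


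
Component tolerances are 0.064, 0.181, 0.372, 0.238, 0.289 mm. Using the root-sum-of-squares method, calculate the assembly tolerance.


RSS = sqrt(0.064^2 + 0.181^2 + 0.372^2 + 0.238^2 + 0.289^2)
= sqrt(0.315406)
= 0.5616

0.5616


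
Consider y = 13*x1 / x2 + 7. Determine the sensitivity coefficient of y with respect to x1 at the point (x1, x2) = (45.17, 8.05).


y = 13*x1 / x2 + 7
dy/dx1 = 13/x2
Evaluate at x2 = 8.05: c1 = 13 / 8.05
c1 = 1.6149

1.6149


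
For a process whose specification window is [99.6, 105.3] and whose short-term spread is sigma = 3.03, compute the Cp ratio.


Cp = (USL - LSL) / (6 * sigma)
= (105.3 - 99.6) / (6 * 3.03)
= 5.7000 / 18.1800
= 0.3135

0.3135


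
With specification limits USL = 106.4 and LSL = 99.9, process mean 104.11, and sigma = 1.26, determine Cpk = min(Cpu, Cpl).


Cpu = (USL - mean) / (3*sigma) = (106.4 - 104.11) / (3*1.26) = 0.6058
Cpl = (mean - LSL) / (3*sigma) = (104.11 - 99.9) / (3*1.26) = 1.1138
Cpk = min(Cpu, Cpl) = 0.6058

0.6058


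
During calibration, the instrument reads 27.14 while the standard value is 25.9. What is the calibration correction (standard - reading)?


Correction = standard - reading
= 25.9 - 27.14
= -1.2400

-1.2400


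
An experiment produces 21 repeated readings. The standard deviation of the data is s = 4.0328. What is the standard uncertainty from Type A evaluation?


u_A = s / sqrt(n)
u_A = 4.0328 / sqrt(21)
u_A = 4.0328 / 4.5825757
u_A = 0.8800

0.8800


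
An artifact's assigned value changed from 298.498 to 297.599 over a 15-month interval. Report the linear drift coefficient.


rate = (v2 - v1) / months
= (297.599 - 298.498) / 15
= -0.8990 / 15
= -0.0599

-0.0599


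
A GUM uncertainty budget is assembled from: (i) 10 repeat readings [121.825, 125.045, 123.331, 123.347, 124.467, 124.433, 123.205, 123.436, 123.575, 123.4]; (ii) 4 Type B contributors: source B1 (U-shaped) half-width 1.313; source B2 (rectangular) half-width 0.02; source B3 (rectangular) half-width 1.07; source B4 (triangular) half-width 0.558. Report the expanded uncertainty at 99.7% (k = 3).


mean = (121.825 + 125.045 + 123.331 + 123.347 + 124.467 + 124.433 + 123.205 + 123.436 + 123.575 + 123.4) / 10 = 123.6064
s = sqrt(sum((x - mean)^2)/(n-1)) = 0.88466782
u_A = s / sqrt(n) = 0.88466782 / sqrt(10) = 0.27975653
u_B1 = 1.313 / sqrt(2) = 0.9284312
u_B2 = 0.02 / sqrt(3) = 0.011547005
u_B3 = 1.07 / sqrt(3) = 0.61776479
u_B4 = 0.558 / sqrt(6) = 0.22780255
uc = sqrt(0.27975653^2 + 0.9284312^2 + 0.011547005^2 + 0.61776479^2 + 0.22780255^2) = 1.1721386
U = k * uc = 3 * 1.1721386
U = 3.5164

3.5164


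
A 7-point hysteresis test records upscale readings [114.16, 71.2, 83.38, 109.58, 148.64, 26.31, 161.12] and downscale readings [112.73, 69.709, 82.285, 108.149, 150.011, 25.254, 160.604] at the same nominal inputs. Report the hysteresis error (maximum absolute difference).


|114.16 - 112.73| = 1.4300
|71.2 - 69.709| = 1.4910
|83.38 - 82.285| = 1.0950
|109.58 - 108.149| = 1.4310
|148.64 - 150.011| = 1.3710
|26.31 - 25.254| = 1.0560
|161.12 - 160.604| = 0.5160
hysteresis = max(diffs) = 1.4910

1.4910


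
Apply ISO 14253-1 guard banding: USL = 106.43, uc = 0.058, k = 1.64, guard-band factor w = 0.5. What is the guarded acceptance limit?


U = k * uc = 1.64 * 0.058 = 0.09512
guard band g = w * U = 0.5 * 0.09512 = 0.04756
AL = USL - g = 106.43 - 0.04756
AL = 106.3824

106.3824


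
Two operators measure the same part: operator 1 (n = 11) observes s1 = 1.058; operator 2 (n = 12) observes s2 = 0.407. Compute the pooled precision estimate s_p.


s_p = sqrt(((n1-1)*s1^2 + (n2-1)*s2^2) / (n1+n2-2))
numerator = (11-1)*1.058^2 + (12-1)*0.407^2 = 11.19364 + 1.822139 = 13.015779
denominator = 11 + 12 - 2 = 21
s_p^2 = 13.015779 / 21 = 0.619799
s_p = sqrt(0.619799) = 0.7873

0.7873


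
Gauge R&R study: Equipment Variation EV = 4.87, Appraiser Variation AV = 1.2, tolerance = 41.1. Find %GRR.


GRR = sqrt(EV^2 + AV^2) = sqrt(4.87^2 + 1.2^2) = 5.0156655
%GRR = GRR / tol * 100 = 5.0156655 / 41.1 * 100
%GRR = 12.2036

12.2036


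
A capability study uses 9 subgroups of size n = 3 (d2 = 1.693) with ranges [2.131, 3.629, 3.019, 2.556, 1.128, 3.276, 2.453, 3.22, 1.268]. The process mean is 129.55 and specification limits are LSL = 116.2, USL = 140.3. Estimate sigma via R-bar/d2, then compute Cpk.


R_bar = (2.131 + 3.629 + 3.019 + 2.556 + 1.128 + 3.276 + 2.453 + 3.22 + 1.268) / 9 = 2.52
sigma = R_bar / d2 = 2.52 / 1.693 = 1.488482
Cp = (USL - LSL)/(6*sigma) = (140.3 - 116.2)/(6*1.488482) = 2.6985
Cpu = (140.3 - 129.55)/(3*1.488482) = 2.4074
Cpl = (129.55 - 116.2)/(3*1.488482) = 2.9896
Cpk = min(Cpu, Cpl) = 2.4074

2.4074


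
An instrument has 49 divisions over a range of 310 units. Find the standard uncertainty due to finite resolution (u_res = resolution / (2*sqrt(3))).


resolution = range / divisions
resolution = 310 / 49 = 6.3265306
u_res = resolution / (2*sqrt(3))
u_res = 6.3265306 / 3.4641016
u_res = 1.8263

1.8263


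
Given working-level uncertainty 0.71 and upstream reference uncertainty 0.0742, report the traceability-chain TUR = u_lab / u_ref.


TUR = u_lab / u_ref
= 0.71 / 0.0742
= 9.5687

9.5687


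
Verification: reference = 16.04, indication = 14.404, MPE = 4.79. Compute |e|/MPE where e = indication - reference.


e = indication - reference = 14.404 - 16.04 = -1.6360
|e| = 1.6360
ratio = |e| / MPE = 1.6360 / 4.79
ratio = 0.3415

0.3415


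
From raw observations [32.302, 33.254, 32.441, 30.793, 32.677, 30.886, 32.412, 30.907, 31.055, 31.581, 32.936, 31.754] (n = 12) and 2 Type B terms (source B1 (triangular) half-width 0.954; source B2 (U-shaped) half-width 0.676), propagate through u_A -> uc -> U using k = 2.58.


mean = (32.302 + 33.254 + 32.441 + 30.793 + 32.677 + 30.886 + 32.412 + 30.907 + 31.055 + 31.581 + 32.936 + 31.754) / 12 = 31.9165
s = sqrt(sum((x - mean)^2)/(n-1)) = 0.8686614
u_A = s / sqrt(n) = 0.8686614 / sqrt(12) = 0.25076095
u_B1 = 0.954 / sqrt(6) = 0.38946887
u_B2 = 0.676 / sqrt(2) = 0.47800418
uc = sqrt(0.25076095^2 + 0.38946887^2 + 0.47800418^2) = 0.66562381
U = k * uc = 2.58 * 0.66562381
U = 1.7173

1.7173


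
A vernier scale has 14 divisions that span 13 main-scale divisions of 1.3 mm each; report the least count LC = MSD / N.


LC = MSD / n_div
= 1.3 / 14
= 0.0929

0.0929


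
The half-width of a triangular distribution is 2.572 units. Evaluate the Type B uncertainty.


u_B = half_width / sqrt(6)
u_B = 2.572 / 2.4494897
u_B = 1.0500

1.0500


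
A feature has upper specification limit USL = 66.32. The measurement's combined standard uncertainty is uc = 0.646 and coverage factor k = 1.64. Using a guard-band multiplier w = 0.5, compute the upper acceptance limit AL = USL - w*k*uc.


U = k * uc = 1.64 * 0.646 = 1.05944
guard band g = w * U = 0.5 * 1.05944 = 0.52972
AL = USL - g = 66.32 - 0.52972
AL = 65.7903

65.7903


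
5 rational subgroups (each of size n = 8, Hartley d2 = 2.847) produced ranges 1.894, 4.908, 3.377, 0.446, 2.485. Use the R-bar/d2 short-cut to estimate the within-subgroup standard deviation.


R_bar = (1.894 + 4.908 + 3.377 + 0.446 + 2.485) / 5
R_bar = 13.11 / 5 = 2.622
sigma_hat = R_bar / d2 = 2.622 / 2.847 = 0.9210

0.9210


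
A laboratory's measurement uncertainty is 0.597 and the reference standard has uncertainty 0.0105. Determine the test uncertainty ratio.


TUR = u_lab / u_ref
= 0.597 / 0.0105
= 56.8571

56.8571


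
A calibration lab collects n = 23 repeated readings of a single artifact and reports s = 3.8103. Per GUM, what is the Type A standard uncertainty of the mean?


u_A = s / sqrt(n)
u_A = 3.8103 / sqrt(23)
u_A = 3.8103 / 4.7958315
u_A = 0.7945

0.7945


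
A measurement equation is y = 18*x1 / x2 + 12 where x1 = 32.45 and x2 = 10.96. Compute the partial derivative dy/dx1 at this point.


y = 18*x1 / x2 + 12
dy/dx1 = 18/x2
Evaluate at x2 = 10.96: c1 = 18 / 10.96
c1 = 1.6423

1.6423


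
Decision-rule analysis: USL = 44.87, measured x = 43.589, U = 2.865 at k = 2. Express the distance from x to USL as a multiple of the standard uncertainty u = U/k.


u = U / k = 2.865 / 2 = 1.4325
margin = |USL - x| = |44.87 - 43.589| = 1.281
z = margin / u = 1.281 / 1.4325
z = 0.8942

0.8942


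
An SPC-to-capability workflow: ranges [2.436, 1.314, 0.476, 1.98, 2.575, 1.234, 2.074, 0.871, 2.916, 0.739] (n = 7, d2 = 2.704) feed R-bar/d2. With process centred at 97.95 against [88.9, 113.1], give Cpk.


R_bar = (2.436 + 1.314 + 0.476 + 1.98 + 2.575 + 1.234 + 2.074 + 0.871 + 2.916 + 0.739) / 10 = 1.6615
sigma = R_bar / d2 = 1.6615 / 2.704 = 0.61446006
Cp = (USL - LSL)/(6*sigma) = (113.1 - 88.9)/(6*0.61446006) = 6.5640
Cpu = (113.1 - 97.95)/(3*0.61446006) = 8.2186
Cpl = (97.95 - 88.9)/(3*0.61446006) = 4.9095
Cpk = min(Cpu, Cpl) = 4.9095

4.9095


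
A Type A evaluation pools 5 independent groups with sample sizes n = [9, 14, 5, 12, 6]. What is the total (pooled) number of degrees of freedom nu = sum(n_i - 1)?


nu = sum_i (n_i - 1)
nu = ((9 - 1) + (14 - 1) + (5 - 1) + (12 - 1) + (6 - 1))
nu = 8 + 13 + 4 + 11 + 5
nu = 41

41


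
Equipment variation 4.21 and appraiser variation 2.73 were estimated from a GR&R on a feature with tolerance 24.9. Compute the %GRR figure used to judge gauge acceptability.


GRR = sqrt(EV^2 + AV^2) = sqrt(4.21^2 + 2.73^2) = 5.0176688
%GRR = GRR / tol * 100 = 5.0176688 / 24.9 * 100
%GRR = 20.1513

20.1513


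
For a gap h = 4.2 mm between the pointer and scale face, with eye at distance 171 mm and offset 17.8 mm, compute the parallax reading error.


error = h * offset / d
= 4.2 * 17.8 / 171
= 0.4372

0.4372


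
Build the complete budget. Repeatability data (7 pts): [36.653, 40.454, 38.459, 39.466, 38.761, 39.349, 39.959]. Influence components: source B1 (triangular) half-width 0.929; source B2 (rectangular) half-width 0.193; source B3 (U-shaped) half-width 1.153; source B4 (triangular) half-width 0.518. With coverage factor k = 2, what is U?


mean = (36.653 + 40.454 + 38.459 + 39.466 + 38.761 + 39.349 + 39.959) / 7 = 39.01442857
s = sqrt(sum((x - mean)^2)/(n-1)) = 1.2402626
u_A = s / sqrt(n) = 1.2402626 / sqrt(7) = 0.4687752
u_B1 = 0.929 / sqrt(6) = 0.37926266
u_B2 = 0.193 / sqrt(3) = 0.1114286
u_B3 = 1.153 / sqrt(2) = 0.81529412
u_B4 = 0.518 / sqrt(6) = 0.21147261
uc = sqrt(0.4687752^2 + 0.37926266^2 + 0.1114286^2 + 0.81529412^2 + 0.21147261^2) = 1.0418406
U = k * uc = 2 * 1.0418406
U = 2.0837

2.0837


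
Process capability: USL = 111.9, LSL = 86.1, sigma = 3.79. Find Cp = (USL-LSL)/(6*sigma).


Cp = (USL - LSL) / (6 * sigma)
= (111.9 - 86.1) / (6 * 3.79)
= 25.8000 / 22.7400
= 1.1346

1.1346


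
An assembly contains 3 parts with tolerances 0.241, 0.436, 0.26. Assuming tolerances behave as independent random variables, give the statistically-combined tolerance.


RSS = sqrt(0.241^2 + 0.436^2 + 0.26^2)
= sqrt(0.315777)
= 0.5619

0.5619


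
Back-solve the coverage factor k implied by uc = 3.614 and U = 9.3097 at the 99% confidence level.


k = U / uc
k = 9.3097 / 3.614
k = 2.576

2.576


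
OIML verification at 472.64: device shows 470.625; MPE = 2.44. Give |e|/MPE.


e = indication - reference = 470.625 - 472.64 = -2.0150
|e| = 2.0150
ratio = |e| / MPE = 2.0150 / 2.44
ratio = 0.8258

0.8258


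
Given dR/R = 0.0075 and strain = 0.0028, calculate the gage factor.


GF = (dR/R) / epsilon
= 0.0075 / 0.0028
= 2.6786

2.6786


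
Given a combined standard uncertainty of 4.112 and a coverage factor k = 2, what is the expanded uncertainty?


U = k * uc
U = 2 * 4.112
U = 8.2240

8.2240


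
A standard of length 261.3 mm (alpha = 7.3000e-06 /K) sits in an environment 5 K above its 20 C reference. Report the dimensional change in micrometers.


dL = L * alpha * dT
= 261.3 * 7.3000e-06 * 5
= 0.0095375 mm
dL_um = 0.0095375 * 1000 = 9.5375 um

9.5375


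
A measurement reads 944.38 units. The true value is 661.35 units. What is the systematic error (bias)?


Systematic error = measured - true
= 944.38 - 661.35
= 283.0300

283.0300


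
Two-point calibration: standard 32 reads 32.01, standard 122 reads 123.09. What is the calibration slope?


slope = (y2 - y1) / (x2 - x1)
= (123.09 - 32.01) / (122 - 32)
= 91.0800 / 90
= 1.0120

1.0120


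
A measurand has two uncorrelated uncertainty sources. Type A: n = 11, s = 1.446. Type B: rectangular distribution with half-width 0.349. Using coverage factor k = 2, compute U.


u_A = s / sqrt(n) = 1.446 / sqrt(11) = 0.4359854
u_B = half_width / sqrt(3) = 0.349 / sqrt(3) = 0.20149524
uc = sqrt(u_A^2 + u_B^2) = sqrt(0.4359854^2 + 0.20149524^2) = 0.48029533
U = k * uc = 2 * 0.48029533
U = 0.9606

0.9606


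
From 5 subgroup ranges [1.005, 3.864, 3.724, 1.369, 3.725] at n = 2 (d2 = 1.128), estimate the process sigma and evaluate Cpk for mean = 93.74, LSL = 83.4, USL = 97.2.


R_bar = (1.005 + 3.864 + 3.724 + 1.369 + 3.725) / 5 = 2.7374
sigma = R_bar / d2 = 2.7374 / 1.128 = 2.426773
Cp = (USL - LSL)/(6*sigma) = (97.2 - 83.4)/(6*2.426773) = 0.9478
Cpu = (97.2 - 93.74)/(3*2.426773) = 0.4753
Cpl = (93.74 - 83.4)/(3*2.426773) = 1.4203
Cpk = min(Cpu, Cpl) = 0.4753

0.4753


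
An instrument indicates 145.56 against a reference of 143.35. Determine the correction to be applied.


Correction = standard - reading
= 143.35 - 145.56
= -2.2100

-2.2100


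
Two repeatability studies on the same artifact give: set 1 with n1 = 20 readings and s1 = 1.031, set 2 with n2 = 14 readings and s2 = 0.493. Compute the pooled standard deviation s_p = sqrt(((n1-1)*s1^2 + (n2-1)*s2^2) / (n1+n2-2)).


s_p = sqrt(((n1-1)*s1^2 + (n2-1)*s2^2) / (n1+n2-2))
numerator = (20-1)*1.031^2 + (14-1)*0.493^2 = 20.196259 + 3.159637 = 23.355896
denominator = 20 + 14 - 2 = 32
s_p^2 = 23.355896 / 32 = 0.72987175
s_p = sqrt(0.72987175) = 0.8543

0.8543


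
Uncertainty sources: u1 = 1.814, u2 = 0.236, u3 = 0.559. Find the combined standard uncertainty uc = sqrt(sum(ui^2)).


uc = sqrt(1.814^2 + 0.236^2 + 0.559^2)
uc = sqrt(3.658773)
uc = 1.9128

1.9128


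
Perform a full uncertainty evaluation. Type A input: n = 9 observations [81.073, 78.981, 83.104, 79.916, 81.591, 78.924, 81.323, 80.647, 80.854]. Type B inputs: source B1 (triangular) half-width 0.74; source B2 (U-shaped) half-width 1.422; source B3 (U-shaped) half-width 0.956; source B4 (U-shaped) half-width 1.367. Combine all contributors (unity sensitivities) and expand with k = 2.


mean = (81.073 + 78.981 + 83.104 + 79.916 + 81.591 + 78.924 + 81.323 + 80.647 + 80.854) / 9 = 80.71255556
s = sqrt(sum((x - mean)^2)/(n-1)) = 1.3157343
u_A = s / sqrt(n) = 1.3157343 / sqrt(9) = 0.4385781
u_B1 = 0.74 / sqrt(6) = 0.30210373
u_B2 = 1.422 / sqrt(2) = 1.0055058
u_B3 = 0.956 / sqrt(2) = 0.67599408
u_B4 = 1.367 / sqrt(2) = 0.96661497
uc = sqrt(0.4385781^2 + 0.30210373^2 + 1.0055058^2 + 0.67599408^2 + 0.96661497^2) = 1.6388935
U = k * uc = 2 * 1.6388935
U = 3.2778

3.2778


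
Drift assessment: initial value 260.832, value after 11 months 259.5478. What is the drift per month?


rate = (v2 - v1) / months
= (259.5478 - 260.832) / 11
= -1.2842 / 11
= -0.1167

-0.1167


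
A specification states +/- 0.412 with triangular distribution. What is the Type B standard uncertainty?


u_B = half_width / sqrt(6)
u_B = 0.412 / 2.4494897
u_B = 0.1682

0.1682


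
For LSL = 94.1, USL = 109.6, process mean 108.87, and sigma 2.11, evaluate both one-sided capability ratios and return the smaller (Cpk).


Cpu = (USL - mean) / (3*sigma) = (109.6 - 108.87) / (3*2.11) = 0.1153
Cpl = (mean - LSL) / (3*sigma) = (108.87 - 94.1) / (3*2.11) = 2.3333
Cpk = min(Cpu, Cpl) = 0.1153

0.1153


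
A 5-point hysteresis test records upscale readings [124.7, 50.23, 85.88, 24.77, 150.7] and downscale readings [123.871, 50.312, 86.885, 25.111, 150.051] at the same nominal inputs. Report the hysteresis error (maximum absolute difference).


|124.7 - 123.871| = 0.8290
|50.23 - 50.312| = 0.0820
|85.88 - 86.885| = 1.0050
|24.77 - 25.111| = 0.3410
|150.7 - 150.051| = 0.6490
hysteresis = max(diffs) = 1.0050

1.0050


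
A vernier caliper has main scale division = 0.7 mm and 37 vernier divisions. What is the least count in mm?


LC = MSD / n_div
= 0.7 / 37
= 0.0189

0.0189


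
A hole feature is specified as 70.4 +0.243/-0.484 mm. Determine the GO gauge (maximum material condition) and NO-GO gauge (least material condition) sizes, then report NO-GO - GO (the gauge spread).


GO = nominal - lower_tol (smallest hole = maximum material condition)
GO = 70.4 - 0.484 = 69.916
NO-GO = nominal + upper_tol (largest hole = least material condition)
NO-GO = 70.4 + 0.243 = 70.643
spread = NO-GO - GO = 70.643 - 69.916 = 0.7270

0.7270


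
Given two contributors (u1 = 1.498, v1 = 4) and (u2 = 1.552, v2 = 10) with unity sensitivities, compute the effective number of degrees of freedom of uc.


uc = sqrt(u1^2 + u2^2) = sqrt(1.498^2 + 1.552^2) = 2.1570137
v_eff = uc^4 / (u1^4/v1 + u2^4/v2)
= 2.1570137^4 / (1.498^4/4 + 1.552^4/10)
= 21.647693 / 1.839074
v_eff = 11.7710

11.7710


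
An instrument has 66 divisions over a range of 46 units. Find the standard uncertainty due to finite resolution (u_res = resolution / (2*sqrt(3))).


resolution = range / divisions
resolution = 46 / 66 = 0.6969697
u_res = resolution / (2*sqrt(3))
u_res = 0.6969697 / 3.4641016
u_res = 0.2012

0.2012


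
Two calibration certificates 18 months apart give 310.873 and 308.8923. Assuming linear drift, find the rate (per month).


rate = (v2 - v1) / months
= (308.8923 - 310.873) / 18
= -1.9807 / 18
= -0.1100

-0.1100


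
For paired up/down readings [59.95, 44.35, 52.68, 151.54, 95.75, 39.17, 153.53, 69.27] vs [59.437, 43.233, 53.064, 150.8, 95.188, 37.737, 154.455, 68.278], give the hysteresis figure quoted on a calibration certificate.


|59.95 - 59.437| = 0.5130
|44.35 - 43.233| = 1.1170
|52.68 - 53.064| = 0.3840
|151.54 - 150.8| = 0.7400
|95.75 - 95.188| = 0.5620
|39.17 - 37.737| = 1.4330
|153.53 - 154.455| = 0.9250
|69.27 - 68.278| = 0.9920
hysteresis = max(diffs) = 1.4330

1.4330


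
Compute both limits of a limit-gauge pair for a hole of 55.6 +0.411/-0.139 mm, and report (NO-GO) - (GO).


GO = nominal - lower_tol (smallest hole = maximum material condition)
GO = 55.6 - 0.139 = 55.461
NO-GO = nominal + upper_tol (largest hole = least material condition)
NO-GO = 55.6 + 0.411 = 56.011
spread = NO-GO - GO = 56.011 - 55.461 = 0.5500

0.5500


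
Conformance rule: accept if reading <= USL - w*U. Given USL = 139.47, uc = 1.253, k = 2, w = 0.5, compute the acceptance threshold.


U = k * uc = 2 * 1.253 = 2.506
guard band g = w * U = 0.5 * 2.506 = 1.253
AL = USL - g = 139.47 - 1.253
AL = 138.2170

138.2170


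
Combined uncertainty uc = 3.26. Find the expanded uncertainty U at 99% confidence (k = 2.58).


U = k * uc
U = 2.58 * 3.26
U = 8.4108

8.4108


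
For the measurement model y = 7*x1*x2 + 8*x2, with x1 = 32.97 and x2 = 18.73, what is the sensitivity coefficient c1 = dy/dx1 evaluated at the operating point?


y = 7*x1*x2 + 8*x2
dy/dx1 = 7*x2
Evaluate at x2 = 18.73: c1 = 7 * 18.73
c1 = 131.1100

131.1100


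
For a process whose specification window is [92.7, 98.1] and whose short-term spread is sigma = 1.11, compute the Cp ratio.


Cp = (USL - LSL) / (6 * sigma)
= (98.1 - 92.7) / (6 * 1.11)
= 5.4000 / 6.6600
= 0.8108

0.8108


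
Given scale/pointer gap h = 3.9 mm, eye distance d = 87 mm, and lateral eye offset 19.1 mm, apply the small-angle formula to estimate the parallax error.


error = h * offset / d
= 3.9 * 19.1 / 87
= 0.8562

0.8562


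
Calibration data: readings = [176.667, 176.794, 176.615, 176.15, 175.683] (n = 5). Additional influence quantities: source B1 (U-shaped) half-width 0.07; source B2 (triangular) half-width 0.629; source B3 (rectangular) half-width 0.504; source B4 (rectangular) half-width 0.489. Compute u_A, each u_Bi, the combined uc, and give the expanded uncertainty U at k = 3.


mean = (176.667 + 176.794 + 176.615 + 176.15 + 175.683) / 5 = 176.3818
s = sqrt(sum((x - mean)^2)/(n-1)) = 0.46034845
u_A = s / sqrt(n) = 0.46034845 / sqrt(5) = 0.20587409
u_B1 = 0.07 / sqrt(2) = 0.049497475
u_B2 = 0.629 / sqrt(6) = 0.25678817
u_B3 = 0.504 / sqrt(3) = 0.29098454
u_B4 = 0.489 / sqrt(3) = 0.28232428
uc = sqrt(0.20587409^2 + 0.049497475^2 + 0.25678817^2 + 0.29098454^2 + 0.28232428^2) = 0.52455058
U = k * uc = 3 * 0.52455058
U = 1.5737

1.5737


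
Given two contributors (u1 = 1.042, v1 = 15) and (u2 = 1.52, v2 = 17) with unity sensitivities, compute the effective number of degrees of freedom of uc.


uc = sqrt(u1^2 + u2^2) = sqrt(1.042^2 + 1.52^2) = 1.8428684
v_eff = uc^4 / (u1^4/v1 + u2^4/v2)
= 1.8428684^4 / (1.042^4/15 + 1.52^4/17)
= 11.53393 / 0.39258918
v_eff = 29.3791

29.3791


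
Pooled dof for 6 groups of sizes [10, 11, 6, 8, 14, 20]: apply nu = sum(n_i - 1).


nu = sum_i (n_i - 1)
nu = ((10 - 1) + (11 - 1) + (6 - 1) + (8 - 1) + (14 - 1) + (20 - 1))
nu = 9 + 10 + 5 + 7 + 13 + 19
nu = 63

63


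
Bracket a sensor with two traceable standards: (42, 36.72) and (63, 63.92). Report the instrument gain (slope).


slope = (y2 - y1) / (x2 - x1)
= (63.92 - 36.72) / (63 - 42)
= 27.2000 / 21
= 1.2952

1.2952


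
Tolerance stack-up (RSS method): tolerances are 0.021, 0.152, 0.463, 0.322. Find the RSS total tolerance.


RSS = sqrt(0.021^2 + 0.152^2 + 0.463^2 + 0.322^2)
= sqrt(0.341598)
= 0.5845

0.5845


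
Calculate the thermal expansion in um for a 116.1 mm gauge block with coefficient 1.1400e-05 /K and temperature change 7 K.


dL = L * alpha * dT
= 116.1 * 1.1400e-05 * 7
= 0.0092648 mm
dL_um = 0.0092648 * 1000 = 9.2648 um

9.2648


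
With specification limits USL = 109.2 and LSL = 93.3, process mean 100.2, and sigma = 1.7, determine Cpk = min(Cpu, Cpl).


Cpu = (USL - mean) / (3*sigma) = (109.2 - 100.2) / (3*1.7) = 1.7647
Cpl = (mean - LSL) / (3*sigma) = (100.2 - 93.3) / (3*1.7) = 1.3529
Cpk = min(Cpu, Cpl) = 1.3529

1.3529


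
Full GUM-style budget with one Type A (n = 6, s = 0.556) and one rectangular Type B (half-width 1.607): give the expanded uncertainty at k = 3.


u_A = s / sqrt(n) = 0.556 / sqrt(6) = 0.22698605
u_B = half_width / sqrt(3) = 1.607 / sqrt(3) = 0.92780188
uc = sqrt(u_A^2 + u_B^2) = sqrt(0.22698605^2 + 0.92780188^2) = 0.95516438
U = k * uc = 3 * 0.95516438
U = 2.8655

2.8655


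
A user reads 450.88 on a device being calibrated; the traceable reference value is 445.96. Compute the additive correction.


Correction = standard - reading
= 445.96 - 450.88
= -4.9200

-4.9200


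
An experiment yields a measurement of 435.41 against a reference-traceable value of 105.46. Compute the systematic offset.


Systematic error = measured - true
= 435.41 - 105.46
= 329.9500

329.9500


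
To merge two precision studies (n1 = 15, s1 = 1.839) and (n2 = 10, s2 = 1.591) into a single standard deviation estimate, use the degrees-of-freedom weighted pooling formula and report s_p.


s_p = sqrt(((n1-1)*s1^2 + (n2-1)*s2^2) / (n1+n2-2))
numerator = (15-1)*1.839^2 + (10-1)*1.591^2 = 47.346894 + 22.781529 = 70.128423
denominator = 15 + 10 - 2 = 23
s_p^2 = 70.128423 / 23 = 3.0490619
s_p = sqrt(3.0490619) = 1.7462

1.7462


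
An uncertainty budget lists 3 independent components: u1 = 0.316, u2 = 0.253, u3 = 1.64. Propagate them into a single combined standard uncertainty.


uc = sqrt(0.316^2 + 0.253^2 + 1.64^2)
uc = sqrt(2.853465)
uc = 1.6892

1.6892


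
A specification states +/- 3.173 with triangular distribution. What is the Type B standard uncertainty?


u_B = half_width / sqrt(6)
u_B = 3.173 / 2.4494897
u_B = 1.2954

1.2954


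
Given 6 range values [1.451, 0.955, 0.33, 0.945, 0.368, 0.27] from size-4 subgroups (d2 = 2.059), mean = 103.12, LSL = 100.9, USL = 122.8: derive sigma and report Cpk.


R_bar = (1.451 + 0.955 + 0.33 + 0.945 + 0.368 + 0.27) / 6 = 0.71983333
sigma = R_bar / d2 = 0.71983333 / 2.059 = 0.34960337
Cp = (USL - LSL)/(6*sigma) = (122.8 - 100.9)/(6*0.34960337) = 10.4404
Cpu = (122.8 - 103.12)/(3*0.34960337) = 18.7641
Cpl = (103.12 - 100.9)/(3*0.34960337) = 2.1167
Cpk = min(Cpu, Cpl) = 2.1167

2.1167


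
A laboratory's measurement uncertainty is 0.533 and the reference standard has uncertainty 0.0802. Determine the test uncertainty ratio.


TUR = u_lab / u_ref
= 0.533 / 0.0802
= 6.6459

6.6459


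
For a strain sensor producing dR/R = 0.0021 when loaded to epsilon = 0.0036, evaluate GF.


GF = (dR/R) / epsilon
= 0.0021 / 0.0036
= 0.5833

0.5833


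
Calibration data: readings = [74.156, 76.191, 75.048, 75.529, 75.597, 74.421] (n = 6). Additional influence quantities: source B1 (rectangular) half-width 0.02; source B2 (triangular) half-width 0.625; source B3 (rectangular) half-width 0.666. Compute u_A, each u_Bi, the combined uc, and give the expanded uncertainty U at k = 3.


mean = (74.156 + 76.191 + 75.048 + 75.529 + 75.597 + 74.421) / 6 = 75.157
s = sqrt(sum((x - mean)^2)/(n-1)) = 0.76898869
u_A = s / sqrt(n) = 0.76898869 / sqrt(6) = 0.31393832
u_B1 = 0.02 / sqrt(3) = 0.011547005
u_B2 = 0.625 / sqrt(6) = 0.25515518
u_B3 = 0.666 / sqrt(3) = 0.38451528
uc = sqrt(0.31393832^2 + 0.011547005^2 + 0.25515518^2 + 0.38451528^2) = 0.55825332
U = k * uc = 3 * 0.55825332
U = 1.6748

1.6748


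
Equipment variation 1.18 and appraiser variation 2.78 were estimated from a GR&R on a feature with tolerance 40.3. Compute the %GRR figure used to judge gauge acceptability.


GRR = sqrt(EV^2 + AV^2) = sqrt(1.18^2 + 2.78^2) = 3.0200662
%GRR = GRR / tol * 100 = 3.0200662 / 40.3 * 100
%GRR = 7.4940

7.4940


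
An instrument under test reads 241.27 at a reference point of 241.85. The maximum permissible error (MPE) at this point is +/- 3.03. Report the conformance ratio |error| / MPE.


e = indication - reference = 241.27 - 241.85 = -0.5800
|e| = 0.5800
ratio = |e| / MPE = 0.5800 / 3.03
ratio = 0.1914

0.1914


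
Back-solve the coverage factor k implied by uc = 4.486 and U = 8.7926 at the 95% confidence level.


k = U / uc
k = 8.7926 / 4.486
k = 1.96

1.96


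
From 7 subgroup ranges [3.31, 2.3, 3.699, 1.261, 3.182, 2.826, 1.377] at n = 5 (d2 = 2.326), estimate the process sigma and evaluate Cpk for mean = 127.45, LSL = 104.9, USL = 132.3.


R_bar = (3.31 + 2.3 + 3.699 + 1.261 + 3.182 + 2.826 + 1.377) / 7 = 2.565
sigma = R_bar / d2 = 2.565 / 2.326 = 1.1027515
Cp = (USL - LSL)/(6*sigma) = (132.3 - 104.9)/(6*1.1027515) = 4.1412
Cpu = (132.3 - 127.45)/(3*1.1027515) = 1.4660
Cpl = (127.45 - 104.9)/(3*1.1027515) = 6.8163
Cpk = min(Cpu, Cpl) = 1.4660

1.4660


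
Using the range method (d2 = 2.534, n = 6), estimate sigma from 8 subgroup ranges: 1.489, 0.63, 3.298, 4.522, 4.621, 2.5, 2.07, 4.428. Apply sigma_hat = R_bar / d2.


R_bar = (1.489 + 0.63 + 3.298 + 4.522 + 4.621 + 2.5 + 2.07 + 4.428) / 8
R_bar = 23.558 / 8 = 2.94475
sigma_hat = R_bar / d2 = 2.94475 / 2.534 = 1.1621

1.1621


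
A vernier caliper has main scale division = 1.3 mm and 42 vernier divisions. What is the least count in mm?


LC = MSD / n_div
= 1.3 / 42
= 0.0310

0.0310


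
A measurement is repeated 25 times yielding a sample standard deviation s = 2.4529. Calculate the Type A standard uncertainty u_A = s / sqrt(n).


u_A = s / sqrt(n)
u_A = 2.4529 / sqrt(25)
u_A = 2.4529 / 5
u_A = 0.4906

0.4906


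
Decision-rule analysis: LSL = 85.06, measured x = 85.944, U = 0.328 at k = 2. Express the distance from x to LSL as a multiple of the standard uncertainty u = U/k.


u = U / k = 0.328 / 2 = 0.164
margin = |LSL - x| = |85.06 - 85.944| = 0.884
z = margin / u = 0.884 / 0.164
z = 5.3902

5.3902


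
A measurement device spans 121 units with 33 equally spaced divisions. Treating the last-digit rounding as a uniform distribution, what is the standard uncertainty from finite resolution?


resolution = range / divisions
resolution = 121 / 33 = 3.6666667
u_res = resolution / (2*sqrt(3))
u_res = 3.6666667 / 3.4641016
u_res = 1.0585

1.0585


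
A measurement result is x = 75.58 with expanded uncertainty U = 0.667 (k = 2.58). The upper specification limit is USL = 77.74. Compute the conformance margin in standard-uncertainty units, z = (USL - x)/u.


u = U / k = 0.667 / 2.58 = 0.25852713
margin = |USL - x| = |77.74 - 75.58| = 2.16
z = margin / u = 2.16 / 0.25852713
z = 8.3550

8.3550


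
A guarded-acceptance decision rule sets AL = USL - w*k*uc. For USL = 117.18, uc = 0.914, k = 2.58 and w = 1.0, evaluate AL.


U = k * uc = 2.58 * 0.914 = 2.35812
guard band g = w * U = 1.0 * 2.35812 = 2.35812
AL = USL - g = 117.18 - 2.35812
AL = 114.8219

114.8219


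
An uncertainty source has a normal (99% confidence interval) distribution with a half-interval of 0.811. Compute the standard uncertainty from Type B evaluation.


u_B = half_width / 2.576
u_B = 0.811 / 2.576
u_B = 0.3148

0.3148


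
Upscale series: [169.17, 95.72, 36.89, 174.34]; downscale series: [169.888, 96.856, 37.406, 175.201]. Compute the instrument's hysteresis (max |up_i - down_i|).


|169.17 - 169.888| = 0.7180
|95.72 - 96.856| = 1.1360
|36.89 - 37.406| = 0.5160
|174.34 - 175.201| = 0.8610
hysteresis = max(diffs) = 1.1360

1.1360


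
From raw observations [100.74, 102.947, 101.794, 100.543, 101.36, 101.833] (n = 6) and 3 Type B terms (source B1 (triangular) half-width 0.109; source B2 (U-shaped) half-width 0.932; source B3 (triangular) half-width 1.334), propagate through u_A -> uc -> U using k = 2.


mean = (100.74 + 102.947 + 101.794 + 100.543 + 101.36 + 101.833) / 6 = 101.5361667
s = sqrt(sum((x - mean)^2)/(n-1)) = 0.87135926
u_A = s / sqrt(n) = 0.87135926 / sqrt(6) = 0.35573093
u_B1 = 0.109 / sqrt(6) = 0.044499064
u_B2 = 0.932 / sqrt(2) = 0.65902352
u_B3 = 1.334 / sqrt(6) = 0.54460322
uc = sqrt(0.35573093^2 + 0.044499064^2 + 0.65902352^2 + 0.54460322^2) = 0.92705411
U = k * uc = 2 * 0.92705411
U = 1.8541

1.8541


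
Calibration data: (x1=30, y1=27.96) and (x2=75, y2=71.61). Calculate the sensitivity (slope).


slope = (y2 - y1) / (x2 - x1)
= (71.61 - 27.96) / (75 - 30)
= 43.6500 / 45
= 0.9700

0.9700


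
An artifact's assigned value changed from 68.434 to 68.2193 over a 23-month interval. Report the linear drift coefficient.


rate = (v2 - v1) / months
= (68.2193 - 68.434) / 23
= -0.2147 / 23
= -0.0093

-0.0093


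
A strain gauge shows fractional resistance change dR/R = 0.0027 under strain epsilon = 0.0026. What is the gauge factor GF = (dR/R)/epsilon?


GF = (dR/R) / epsilon
= 0.0027 / 0.0026
= 1.0385

1.0385


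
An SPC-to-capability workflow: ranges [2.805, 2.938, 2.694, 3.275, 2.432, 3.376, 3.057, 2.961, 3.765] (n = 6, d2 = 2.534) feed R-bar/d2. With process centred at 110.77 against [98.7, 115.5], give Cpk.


R_bar = (2.805 + 2.938 + 2.694 + 3.275 + 2.432 + 3.376 + 3.057 + 2.961 + 3.765) / 9 = 3.0336667
sigma = R_bar / d2 = 3.0336667 / 2.534 = 1.197185
Cp = (USL - LSL)/(6*sigma) = (115.5 - 98.7)/(6*1.197185) = 2.3388
Cpu = (115.5 - 110.77)/(3*1.197185) = 1.3170
Cpl = (110.77 - 98.7)/(3*1.197185) = 3.3607
Cpk = min(Cpu, Cpl) = 1.3170

1.3170
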